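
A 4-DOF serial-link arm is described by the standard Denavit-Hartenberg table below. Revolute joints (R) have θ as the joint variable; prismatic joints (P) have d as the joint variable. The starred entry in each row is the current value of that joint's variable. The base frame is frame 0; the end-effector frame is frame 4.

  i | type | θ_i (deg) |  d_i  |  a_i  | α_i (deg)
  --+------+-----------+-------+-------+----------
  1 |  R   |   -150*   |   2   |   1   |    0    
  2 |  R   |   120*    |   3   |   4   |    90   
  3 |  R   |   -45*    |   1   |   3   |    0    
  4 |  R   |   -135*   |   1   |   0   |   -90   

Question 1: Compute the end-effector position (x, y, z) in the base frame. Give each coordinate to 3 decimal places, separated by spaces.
3.435 -5.293 2.879

after link 1: o_1 = (-0.8660, -0.5000, 2.0000)
after link 2: o_2 = (2.5981, -2.5000, 5.0000)
after link 3: o_3 = (3.9352, -4.4267, 2.8787)
after link 4: o_4 = (3.4352, -5.2927, 2.8787)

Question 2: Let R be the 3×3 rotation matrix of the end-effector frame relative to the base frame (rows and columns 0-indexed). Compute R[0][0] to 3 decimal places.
-0.866

End-effector x-axis (col 0 of R) = (-0.8660,0.5000,-0.0000)
R[0][0] = -0.8660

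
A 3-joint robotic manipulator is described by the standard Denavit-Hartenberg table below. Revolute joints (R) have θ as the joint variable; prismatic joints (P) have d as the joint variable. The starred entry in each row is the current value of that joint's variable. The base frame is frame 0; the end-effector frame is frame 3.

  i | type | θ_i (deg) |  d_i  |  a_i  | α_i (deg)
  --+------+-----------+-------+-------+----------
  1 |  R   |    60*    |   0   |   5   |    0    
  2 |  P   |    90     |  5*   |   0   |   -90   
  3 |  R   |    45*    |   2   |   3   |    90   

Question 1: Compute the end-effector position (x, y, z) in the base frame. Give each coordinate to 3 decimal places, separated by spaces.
-0.337 3.659 2.879

after link 1: o_1 = (2.5000, 4.3301, 0.0000)
after link 2: o_2 = (2.5000, 4.3301, 5.0000)
after link 3: o_3 = (-0.3371, 3.6587, 2.8787)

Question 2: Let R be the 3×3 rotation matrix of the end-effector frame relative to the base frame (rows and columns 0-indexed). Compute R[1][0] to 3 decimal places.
End-effector x-axis (col 0 of R) = (-0.6124,0.3536,-0.7071)
R[1][0] = 0.3536

0.354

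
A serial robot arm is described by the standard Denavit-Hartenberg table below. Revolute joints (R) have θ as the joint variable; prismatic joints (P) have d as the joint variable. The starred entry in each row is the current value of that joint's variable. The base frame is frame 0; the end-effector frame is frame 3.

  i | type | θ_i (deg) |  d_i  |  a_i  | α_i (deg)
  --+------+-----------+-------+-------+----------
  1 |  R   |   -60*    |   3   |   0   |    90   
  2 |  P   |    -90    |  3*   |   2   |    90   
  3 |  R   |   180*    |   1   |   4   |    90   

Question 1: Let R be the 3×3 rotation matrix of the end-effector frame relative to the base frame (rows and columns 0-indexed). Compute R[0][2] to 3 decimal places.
End-effector z-axis (col 2 of R) = (-0.8660,-0.5000,-0.0000)
R[0][2] = -0.8660

-0.866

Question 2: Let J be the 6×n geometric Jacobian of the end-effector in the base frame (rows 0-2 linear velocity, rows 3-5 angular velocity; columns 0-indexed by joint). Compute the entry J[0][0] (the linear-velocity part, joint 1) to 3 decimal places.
axis z_0 = ẑ; lever o_n−o_0 = (-3.0981,-0.6340,5.0000)
cross product → J_v[:, 0] = (0.6340,-3.0981,0.0000)
J_ω[:, 0] = z_0
entry J[0][0] = 0.6340

0.634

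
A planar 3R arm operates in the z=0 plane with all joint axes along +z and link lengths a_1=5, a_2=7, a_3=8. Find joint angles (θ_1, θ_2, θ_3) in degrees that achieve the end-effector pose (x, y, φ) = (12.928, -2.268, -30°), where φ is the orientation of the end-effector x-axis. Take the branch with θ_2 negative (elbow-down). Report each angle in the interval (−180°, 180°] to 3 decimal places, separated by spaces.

wrist centre = target − a_3·(cos φ, sin φ) = (5.9998, 1.7320)
cos θ_2 = (38.9974−5²−7²)/(2·5·7) = -0.5000; θ_2 = -120.0025° (elbow-down)
β = atan2(1.7320,5.9998) = 16.1022°; ψ = atan2(-6.0620,1.4997) = -76.1041°
θ_1 = β − ψ = 92.2063°
θ_3 = φ − θ_1 − θ_2 = -2.2038° (wrapped to (-180°,180°])

92.206 -120.002 -2.204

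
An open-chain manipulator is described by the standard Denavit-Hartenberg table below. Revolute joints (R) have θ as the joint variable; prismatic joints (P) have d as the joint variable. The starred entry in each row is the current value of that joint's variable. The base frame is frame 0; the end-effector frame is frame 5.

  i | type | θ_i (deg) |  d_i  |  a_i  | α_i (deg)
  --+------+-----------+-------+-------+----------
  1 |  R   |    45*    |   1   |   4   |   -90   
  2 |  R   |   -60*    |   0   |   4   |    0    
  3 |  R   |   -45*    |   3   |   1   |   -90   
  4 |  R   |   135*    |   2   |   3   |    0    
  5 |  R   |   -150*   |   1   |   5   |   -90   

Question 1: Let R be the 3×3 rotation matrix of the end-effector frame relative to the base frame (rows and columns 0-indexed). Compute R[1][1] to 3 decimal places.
-0.683

End-effector y-axis (col 1 of R) = (-0.6830,-0.6830,-0.2588)
R[1][1] = -0.6830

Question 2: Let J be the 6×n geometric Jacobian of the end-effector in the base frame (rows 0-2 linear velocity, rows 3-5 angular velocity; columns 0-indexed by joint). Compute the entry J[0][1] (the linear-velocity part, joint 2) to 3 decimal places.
axis z_1 = (-0.7071,0.7071,0.0000); lever o_n−o_1 = (1.2482,4.3210,7.8225)
cross product → J_v[:, 1] = (5.5313,5.5313,-3.9380)
J_ω[:, 1] = z_1
entry J[0][1] = 5.5313

5.531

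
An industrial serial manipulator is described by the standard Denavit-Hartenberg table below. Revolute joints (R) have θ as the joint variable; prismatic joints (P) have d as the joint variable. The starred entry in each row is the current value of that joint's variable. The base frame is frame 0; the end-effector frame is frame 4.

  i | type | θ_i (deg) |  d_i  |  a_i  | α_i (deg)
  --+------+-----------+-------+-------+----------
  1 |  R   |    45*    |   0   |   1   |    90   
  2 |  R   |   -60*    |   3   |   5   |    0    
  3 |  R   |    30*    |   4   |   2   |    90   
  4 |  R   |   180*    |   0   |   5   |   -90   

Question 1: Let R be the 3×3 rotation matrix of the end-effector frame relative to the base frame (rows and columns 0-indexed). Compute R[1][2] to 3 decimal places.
End-effector z-axis (col 2 of R) = (-0.7071,0.7071,-0.0000)
R[1][2] = 0.7071

0.707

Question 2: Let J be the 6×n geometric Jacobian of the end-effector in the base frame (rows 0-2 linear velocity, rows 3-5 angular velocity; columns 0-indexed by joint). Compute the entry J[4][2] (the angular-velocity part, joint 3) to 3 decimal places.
-0.707

axis z_2 = (0.7071,-0.7071,0.0000); lever o_n−o_2 = (0.9913,-4.6655,1.5000)
cross product → J_v[:, 2] = (-1.0607,-1.0607,-2.5981)
J_ω[:, 2] = z_2
entry J[4][2] = -0.7071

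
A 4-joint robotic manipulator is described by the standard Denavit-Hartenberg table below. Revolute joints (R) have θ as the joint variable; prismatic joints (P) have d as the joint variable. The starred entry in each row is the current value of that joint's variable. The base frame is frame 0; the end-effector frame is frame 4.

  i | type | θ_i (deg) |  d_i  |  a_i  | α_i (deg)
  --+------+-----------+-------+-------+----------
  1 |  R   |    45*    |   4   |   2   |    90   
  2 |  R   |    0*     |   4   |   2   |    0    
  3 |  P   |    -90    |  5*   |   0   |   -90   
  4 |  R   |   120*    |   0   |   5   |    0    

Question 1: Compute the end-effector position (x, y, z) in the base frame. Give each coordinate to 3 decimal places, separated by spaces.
after link 1: o_1 = (1.4142, 1.4142, 4.0000)
after link 2: o_2 = (5.6569, -0.0000, 4.0000)
after link 3: o_3 = (9.1924, -3.5355, 4.0000)
after link 4: o_4 = (6.1305, -0.4737, 6.5000)

6.131 -0.474 6.500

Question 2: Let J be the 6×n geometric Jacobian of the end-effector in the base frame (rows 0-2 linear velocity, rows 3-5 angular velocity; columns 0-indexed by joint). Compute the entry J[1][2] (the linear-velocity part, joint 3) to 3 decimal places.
-0.707

prismatic axis z_2 = (0.7071,-0.7071,0.0000)
J_v[:, 2] = z_2; J_ω[:, 2] = (0,0,0)
entry J[1][2] = -0.7071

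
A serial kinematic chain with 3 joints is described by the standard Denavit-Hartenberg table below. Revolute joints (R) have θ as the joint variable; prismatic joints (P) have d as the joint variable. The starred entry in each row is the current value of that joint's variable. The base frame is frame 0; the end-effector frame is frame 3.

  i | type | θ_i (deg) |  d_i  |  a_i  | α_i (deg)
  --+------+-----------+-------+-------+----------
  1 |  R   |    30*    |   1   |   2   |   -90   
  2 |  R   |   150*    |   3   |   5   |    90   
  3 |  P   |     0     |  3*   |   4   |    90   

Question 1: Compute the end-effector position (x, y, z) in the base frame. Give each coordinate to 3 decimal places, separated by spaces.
after link 1: o_1 = (1.7321, 1.0000, 1.0000)
after link 2: o_2 = (-3.5179, 1.4330, -1.5000)
after link 3: o_3 = (-5.2189, 0.4510, -6.0981)

-5.219 0.451 -6.098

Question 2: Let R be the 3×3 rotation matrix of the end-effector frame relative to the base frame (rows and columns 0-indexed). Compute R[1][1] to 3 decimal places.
End-effector y-axis (col 1 of R) = (0.4330,0.2500,-0.8660)
R[1][1] = 0.2500

0.250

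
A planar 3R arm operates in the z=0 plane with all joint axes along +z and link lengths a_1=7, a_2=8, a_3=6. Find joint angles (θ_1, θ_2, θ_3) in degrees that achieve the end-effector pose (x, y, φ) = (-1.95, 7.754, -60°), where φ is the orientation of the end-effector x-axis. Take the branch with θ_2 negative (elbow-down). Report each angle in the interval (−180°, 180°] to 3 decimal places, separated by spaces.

wrist centre = target − a_3·(cos φ, sin φ) = (-4.9500, 12.9502)
cos θ_2 = (192.2089−7²−8²)/(2·7·8) = 0.7072; θ_2 = -44.9906° (elbow-down)
β = atan2(12.9502,-4.9500) = 110.9186°; ψ = atan2(-5.6559,12.6578) = -24.0767°
θ_1 = β − ψ = 134.9953°
θ_3 = φ − θ_1 − θ_2 = -150.0047° (wrapped to (-180°,180°])

134.995 -44.991 -150.005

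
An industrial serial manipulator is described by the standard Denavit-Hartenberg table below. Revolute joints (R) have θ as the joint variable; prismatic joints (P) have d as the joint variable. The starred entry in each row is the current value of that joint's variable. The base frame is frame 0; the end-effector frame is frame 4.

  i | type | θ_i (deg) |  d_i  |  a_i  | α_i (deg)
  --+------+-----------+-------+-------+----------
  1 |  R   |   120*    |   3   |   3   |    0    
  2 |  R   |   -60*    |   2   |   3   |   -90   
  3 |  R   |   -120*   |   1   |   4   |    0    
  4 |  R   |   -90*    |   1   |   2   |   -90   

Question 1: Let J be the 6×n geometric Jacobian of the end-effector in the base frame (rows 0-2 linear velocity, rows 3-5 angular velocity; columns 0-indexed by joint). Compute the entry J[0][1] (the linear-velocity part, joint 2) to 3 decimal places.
axis z_1 = (0.0000,0.0000,1.0000); lever o_n−o_1 = (-2.0981,0.3660,4.4641)
cross product → J_v[:, 1] = (-0.3660,-2.0981,0.0000)
J_ω[:, 1] = z_1
entry J[0][1] = -0.3660

-0.366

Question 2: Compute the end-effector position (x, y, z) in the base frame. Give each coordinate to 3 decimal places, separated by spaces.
-3.598 2.964 7.464

after link 1: o_1 = (-1.5000, 2.5981, 3.0000)
after link 2: o_2 = (0.0000, 5.1962, 5.0000)
after link 3: o_3 = (-1.8660, 3.9641, 8.4641)
after link 4: o_4 = (-3.5981, 2.9641, 7.4641)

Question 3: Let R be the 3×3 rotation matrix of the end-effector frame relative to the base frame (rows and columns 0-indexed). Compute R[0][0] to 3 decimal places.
-0.433

End-effector x-axis (col 0 of R) = (-0.4330,-0.7500,-0.5000)
R[0][0] = -0.4330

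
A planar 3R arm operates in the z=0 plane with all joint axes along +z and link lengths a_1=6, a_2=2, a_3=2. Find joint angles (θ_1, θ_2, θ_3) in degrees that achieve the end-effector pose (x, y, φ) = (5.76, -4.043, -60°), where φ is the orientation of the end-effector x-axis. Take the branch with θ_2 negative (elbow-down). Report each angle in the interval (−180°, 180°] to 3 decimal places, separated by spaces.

wrist centre = target − a_3·(cos φ, sin φ) = (4.7600, -2.3109)
cos θ_2 = (27.9981−6²−2²)/(2·6·2) = -0.5001; θ_2 = -120.0053° (elbow-down)
β = atan2(-2.3109,4.7600) = -25.8963°; ψ = atan2(-1.7320,4.9998) = -19.1062°
θ_1 = β − ψ = -6.7900°
θ_3 = φ − θ_1 − θ_2 = 66.7953° (wrapped to (-180°,180°])

-6.790 -120.005 66.795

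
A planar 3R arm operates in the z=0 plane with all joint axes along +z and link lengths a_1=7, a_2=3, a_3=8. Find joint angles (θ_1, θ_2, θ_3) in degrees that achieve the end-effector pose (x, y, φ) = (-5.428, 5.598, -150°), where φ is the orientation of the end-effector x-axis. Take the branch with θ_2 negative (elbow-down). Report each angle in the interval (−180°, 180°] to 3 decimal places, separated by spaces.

89.999 -30.002 150.003

wrist centre = target − a_3·(cos φ, sin φ) = (1.5002, 9.5980)
cos θ_2 = (94.3722−7²−3²)/(2·7·3) = 0.8660; θ_2 = -30.0023° (elbow-down)
β = atan2(9.5980,1.5002) = 81.1163°; ψ = atan2(-1.5001,9.5980) = -8.8831°
θ_1 = β − ψ = 89.9994°
θ_3 = φ − θ_1 − θ_2 = 150.0029° (wrapped to (-180°,180°])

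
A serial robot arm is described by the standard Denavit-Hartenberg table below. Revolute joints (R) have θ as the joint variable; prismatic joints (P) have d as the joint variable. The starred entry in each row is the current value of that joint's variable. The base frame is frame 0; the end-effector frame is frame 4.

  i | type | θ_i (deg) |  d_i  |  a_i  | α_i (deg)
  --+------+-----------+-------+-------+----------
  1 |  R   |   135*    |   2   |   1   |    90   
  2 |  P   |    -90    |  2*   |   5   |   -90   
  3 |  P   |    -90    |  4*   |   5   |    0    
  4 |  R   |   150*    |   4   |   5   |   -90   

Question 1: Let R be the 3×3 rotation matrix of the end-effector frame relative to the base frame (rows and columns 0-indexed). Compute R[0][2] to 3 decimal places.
End-effector z-axis (col 2 of R) = (-0.3536,-0.3536,0.8660)
R[0][2] = -0.3536

-0.354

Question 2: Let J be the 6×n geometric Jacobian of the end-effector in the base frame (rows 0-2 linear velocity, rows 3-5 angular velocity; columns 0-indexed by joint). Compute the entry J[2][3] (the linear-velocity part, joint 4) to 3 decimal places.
axis z_3 = (-0.7071,0.7071,0.0000); lever o_n−o_3 = (-5.8903,-0.2334,-2.5000)
cross product → J_v[:, 3] = (-1.7678,-1.7678,4.3301)
J_ω[:, 3] = z_3
entry J[2][3] = 4.3301

4.330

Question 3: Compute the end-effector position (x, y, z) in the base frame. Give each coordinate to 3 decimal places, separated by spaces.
-4.476 8.252 -5.500

after link 1: o_1 = (-0.7071, 0.7071, 2.0000)
after link 2: o_2 = (0.7071, 2.1213, -3.0000)
after link 3: o_3 = (1.4142, 8.4853, -3.0000)
after link 4: o_4 = (-4.4761, 8.2518, -5.5000)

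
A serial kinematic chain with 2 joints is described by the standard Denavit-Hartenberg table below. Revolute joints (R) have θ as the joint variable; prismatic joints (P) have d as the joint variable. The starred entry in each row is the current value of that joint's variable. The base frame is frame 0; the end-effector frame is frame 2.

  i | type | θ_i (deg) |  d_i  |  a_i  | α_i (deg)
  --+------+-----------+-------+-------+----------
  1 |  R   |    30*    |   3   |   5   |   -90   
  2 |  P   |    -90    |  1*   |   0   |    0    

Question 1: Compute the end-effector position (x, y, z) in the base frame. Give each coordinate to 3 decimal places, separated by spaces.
after link 1: o_1 = (4.3301, 2.5000, 3.0000)
after link 2: o_2 = (3.8301, 3.3660, 3.0000)

3.830 3.366 3.000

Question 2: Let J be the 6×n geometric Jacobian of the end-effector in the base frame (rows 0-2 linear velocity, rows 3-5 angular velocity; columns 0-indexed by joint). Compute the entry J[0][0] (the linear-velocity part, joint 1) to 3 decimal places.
axis z_0 = ẑ; lever o_n−o_0 = (3.8301,3.3660,3.0000)
cross product → J_v[:, 0] = (-3.3660,3.8301,0.0000)
J_ω[:, 0] = z_0
entry J[0][0] = -3.3660

-3.366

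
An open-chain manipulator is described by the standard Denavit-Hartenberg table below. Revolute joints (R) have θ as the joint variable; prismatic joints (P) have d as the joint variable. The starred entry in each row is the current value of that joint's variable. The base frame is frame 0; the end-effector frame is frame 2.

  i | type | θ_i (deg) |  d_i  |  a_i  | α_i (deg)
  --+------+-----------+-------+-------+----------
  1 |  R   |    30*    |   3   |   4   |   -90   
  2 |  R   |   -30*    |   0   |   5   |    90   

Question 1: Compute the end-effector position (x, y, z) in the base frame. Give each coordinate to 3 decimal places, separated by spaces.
7.214 4.165 5.500

after link 1: o_1 = (3.4641, 2.0000, 3.0000)
after link 2: o_2 = (7.2141, 4.1651, 5.5000)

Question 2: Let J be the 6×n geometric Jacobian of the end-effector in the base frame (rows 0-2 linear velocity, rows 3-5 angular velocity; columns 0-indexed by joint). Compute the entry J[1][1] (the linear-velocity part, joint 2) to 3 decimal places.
axis z_1 = (-0.5000,0.8660,0.0000); lever o_n−o_1 = (3.7500,2.1651,2.5000)
cross product → J_v[:, 1] = (2.1651,1.2500,-4.3301)
J_ω[:, 1] = z_1
entry J[1][1] = 1.2500

1.250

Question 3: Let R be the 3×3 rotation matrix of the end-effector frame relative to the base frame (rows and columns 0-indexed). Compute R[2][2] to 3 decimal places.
0.866

End-effector z-axis (col 2 of R) = (-0.4330,-0.2500,0.8660)
R[2][2] = 0.8660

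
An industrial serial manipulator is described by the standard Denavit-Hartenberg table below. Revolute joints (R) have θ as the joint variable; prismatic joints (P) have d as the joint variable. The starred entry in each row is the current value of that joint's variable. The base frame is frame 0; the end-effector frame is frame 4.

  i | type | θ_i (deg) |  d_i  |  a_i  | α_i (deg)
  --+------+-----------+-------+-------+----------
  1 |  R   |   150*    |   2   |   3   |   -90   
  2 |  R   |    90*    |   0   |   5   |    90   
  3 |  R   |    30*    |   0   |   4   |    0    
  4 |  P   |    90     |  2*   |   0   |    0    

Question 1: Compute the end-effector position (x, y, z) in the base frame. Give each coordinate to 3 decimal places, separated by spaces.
-5.330 0.768 -6.464

after link 1: o_1 = (-2.5981, 1.5000, 2.0000)
after link 2: o_2 = (-2.5981, 1.5000, -3.0000)
after link 3: o_3 = (-3.5981, -0.2321, -6.4641)
after link 4: o_4 = (-5.3301, 0.7679, -6.4641)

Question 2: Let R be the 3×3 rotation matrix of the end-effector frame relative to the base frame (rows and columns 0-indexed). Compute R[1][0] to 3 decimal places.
End-effector x-axis (col 0 of R) = (-0.4330,-0.7500,0.5000)
R[1][0] = -0.7500

-0.750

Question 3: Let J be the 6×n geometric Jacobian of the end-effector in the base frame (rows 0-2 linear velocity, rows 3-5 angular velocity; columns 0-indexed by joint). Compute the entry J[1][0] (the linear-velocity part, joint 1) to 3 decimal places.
axis z_0 = ẑ; lever o_n−o_0 = (-5.3301,0.7679,-6.4641)
cross product → J_v[:, 0] = (-0.7679,-5.3301,0.0000)
J_ω[:, 0] = z_0
entry J[1][0] = -5.3301

-5.330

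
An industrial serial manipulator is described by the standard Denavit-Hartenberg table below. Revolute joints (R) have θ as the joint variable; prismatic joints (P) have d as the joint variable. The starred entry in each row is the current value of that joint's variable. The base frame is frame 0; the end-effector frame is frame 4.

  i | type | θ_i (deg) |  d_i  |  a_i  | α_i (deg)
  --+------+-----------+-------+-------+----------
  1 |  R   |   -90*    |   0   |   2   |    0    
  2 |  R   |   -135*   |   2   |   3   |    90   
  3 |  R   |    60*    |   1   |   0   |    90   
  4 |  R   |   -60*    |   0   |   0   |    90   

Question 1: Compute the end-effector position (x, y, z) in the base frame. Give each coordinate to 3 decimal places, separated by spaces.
after link 1: o_1 = (0.0000, -2.0000, 0.0000)
after link 2: o_2 = (-2.1213, 0.1213, 2.0000)
after link 3: o_3 = (-1.4142, 0.8284, 2.0000)
after link 4: o_4 = (-1.4142, 0.8284, 2.0000)

-1.414 0.828 2.000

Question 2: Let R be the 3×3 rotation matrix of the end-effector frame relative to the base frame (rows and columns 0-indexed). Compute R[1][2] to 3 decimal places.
-0.660

End-effector z-axis (col 2 of R) = (-0.0474,-0.6597,-0.7500)
R[1][2] = -0.6597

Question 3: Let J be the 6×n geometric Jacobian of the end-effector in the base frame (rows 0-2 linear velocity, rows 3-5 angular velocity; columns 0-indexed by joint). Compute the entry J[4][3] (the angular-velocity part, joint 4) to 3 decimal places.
0.612

axis z_3 = (-0.6124,0.6124,-0.5000); lever o_n−o_3 = (0.0000,0.0000,0.0000)
cross product → J_v[:, 3] = (0.0000,0.0000,-0.0000)
J_ω[:, 3] = z_3
entry J[4][3] = 0.6124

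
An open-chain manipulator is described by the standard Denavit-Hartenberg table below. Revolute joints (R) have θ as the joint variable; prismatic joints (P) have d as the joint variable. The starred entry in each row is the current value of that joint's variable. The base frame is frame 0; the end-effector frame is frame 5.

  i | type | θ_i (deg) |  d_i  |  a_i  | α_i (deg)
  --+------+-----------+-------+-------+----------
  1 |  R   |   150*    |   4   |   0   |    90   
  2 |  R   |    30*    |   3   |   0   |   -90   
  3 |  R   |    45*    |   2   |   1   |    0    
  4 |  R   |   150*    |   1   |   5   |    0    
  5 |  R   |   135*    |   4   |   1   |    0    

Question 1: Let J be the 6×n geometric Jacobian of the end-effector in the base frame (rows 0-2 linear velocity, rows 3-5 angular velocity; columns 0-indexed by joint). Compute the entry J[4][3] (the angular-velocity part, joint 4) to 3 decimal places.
-0.250

axis z_3 = (0.4330,-0.2500,0.8660); lever o_n−o_3 = (6.0348,-1.4126,2.3483)
cross product → J_v[:, 3] = (0.6362,4.2094,0.8970)
J_ω[:, 3] = z_3
entry J[4][3] = -0.2500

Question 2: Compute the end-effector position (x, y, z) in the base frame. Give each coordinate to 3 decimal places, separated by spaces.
7.517 0.379 8.434

after link 1: o_1 = (0.0000, 0.0000, 4.0000)
after link 2: o_2 = (1.5000, 2.5981, 4.0000)
after link 3: o_3 = (1.4821, 1.7919, 6.0856)
after link 4: o_4 = (6.1844, 0.5713, 4.5368)
after link 5: o_5 = (7.5170, 0.3793, 8.4339)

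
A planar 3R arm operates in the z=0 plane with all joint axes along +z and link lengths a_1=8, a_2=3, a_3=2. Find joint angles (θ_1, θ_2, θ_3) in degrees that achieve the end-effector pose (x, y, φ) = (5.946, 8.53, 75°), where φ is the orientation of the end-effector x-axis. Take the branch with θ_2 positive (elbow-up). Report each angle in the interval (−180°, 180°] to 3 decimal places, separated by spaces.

wrist centre = target − a_3·(cos φ, sin φ) = (5.4284, 6.5981)
cos θ_2 = (73.0027−8²−3²)/(2·8·3) = 0.0001; θ_2 = 89.9968° (elbow-up)
β = atan2(6.5981,5.4284) = 50.5555°; ψ = atan2(3.0000,8.0002) = 20.5557°
θ_1 = β − ψ = 29.9999°
θ_3 = φ − θ_1 − θ_2 = -44.9967° (wrapped to (-180°,180°])

30.000 89.997 -44.997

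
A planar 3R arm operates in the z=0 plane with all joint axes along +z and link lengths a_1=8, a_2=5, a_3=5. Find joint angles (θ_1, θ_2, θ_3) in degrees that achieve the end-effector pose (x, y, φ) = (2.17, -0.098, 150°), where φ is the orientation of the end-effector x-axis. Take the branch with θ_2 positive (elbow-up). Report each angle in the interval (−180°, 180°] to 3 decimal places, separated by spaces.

wrist centre = target − a_3·(cos φ, sin φ) = (6.5001, -2.5980)
cos θ_2 = (49.0013−8²−5²)/(2·8·5) = -0.5000; θ_2 = 119.9990° (elbow-up)
β = atan2(-2.5980,6.5001) = -21.7858°; ψ = atan2(4.3302,5.5001) = 38.2131°
θ_1 = β − ψ = -59.9989°
θ_3 = φ − θ_1 − θ_2 = 90.0000° (wrapped to (-180°,180°])

-59.999 119.999 90.000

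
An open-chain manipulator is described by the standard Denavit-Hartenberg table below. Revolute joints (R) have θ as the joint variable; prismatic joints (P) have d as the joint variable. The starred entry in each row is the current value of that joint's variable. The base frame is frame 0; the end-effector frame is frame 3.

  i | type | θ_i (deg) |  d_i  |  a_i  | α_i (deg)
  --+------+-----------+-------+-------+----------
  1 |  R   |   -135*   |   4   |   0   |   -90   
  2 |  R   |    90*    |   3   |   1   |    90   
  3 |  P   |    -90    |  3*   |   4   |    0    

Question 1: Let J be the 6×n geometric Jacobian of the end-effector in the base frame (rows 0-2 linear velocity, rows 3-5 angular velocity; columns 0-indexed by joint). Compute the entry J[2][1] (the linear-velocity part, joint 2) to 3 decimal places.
axis z_1 = (0.7071,-0.7071,0.0000); lever o_n−o_1 = (-2.8284,-1.4142,-1.0000)
cross product → J_v[:, 1] = (0.7071,0.7071,-3.0000)
J_ω[:, 1] = z_1
entry J[2][1] = -3.0000

-3.000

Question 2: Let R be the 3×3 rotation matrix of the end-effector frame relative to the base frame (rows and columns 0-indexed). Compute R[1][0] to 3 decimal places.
End-effector x-axis (col 0 of R) = (-0.7071,0.7071,-0.0000)
R[1][0] = 0.7071

0.707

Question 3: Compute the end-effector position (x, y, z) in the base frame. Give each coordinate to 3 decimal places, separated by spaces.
after link 1: o_1 = (0.0000, 0.0000, 4.0000)
after link 2: o_2 = (2.1213, -2.1213, 3.0000)
after link 3: o_3 = (-2.8284, -1.4142, 3.0000)

-2.828 -1.414 3.000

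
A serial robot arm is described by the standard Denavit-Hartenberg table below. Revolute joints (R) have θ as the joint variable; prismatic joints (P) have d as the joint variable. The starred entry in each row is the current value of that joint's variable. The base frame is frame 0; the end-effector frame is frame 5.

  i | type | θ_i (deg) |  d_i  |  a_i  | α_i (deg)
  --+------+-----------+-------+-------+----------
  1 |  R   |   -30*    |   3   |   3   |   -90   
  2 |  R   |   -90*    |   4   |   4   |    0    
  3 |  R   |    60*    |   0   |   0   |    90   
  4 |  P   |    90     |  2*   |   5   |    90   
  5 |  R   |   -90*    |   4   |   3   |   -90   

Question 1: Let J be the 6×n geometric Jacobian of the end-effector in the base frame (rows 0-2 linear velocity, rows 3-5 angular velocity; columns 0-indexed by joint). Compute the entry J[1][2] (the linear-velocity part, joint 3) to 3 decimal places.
axis z_2 = (0.5000,0.8660,0.0000); lever o_n−o_2 = (5.9330,2.3481,1.1340)
cross product → J_v[:, 2] = (0.9821,-0.5670,-3.9641)
J_ω[:, 2] = z_2
entry J[1][2] = -0.5670

-0.567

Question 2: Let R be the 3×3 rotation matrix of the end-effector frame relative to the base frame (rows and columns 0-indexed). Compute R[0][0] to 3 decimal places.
End-effector x-axis (col 0 of R) = (0.4330,-0.2500,-0.8660)
R[0][0] = 0.4330

0.433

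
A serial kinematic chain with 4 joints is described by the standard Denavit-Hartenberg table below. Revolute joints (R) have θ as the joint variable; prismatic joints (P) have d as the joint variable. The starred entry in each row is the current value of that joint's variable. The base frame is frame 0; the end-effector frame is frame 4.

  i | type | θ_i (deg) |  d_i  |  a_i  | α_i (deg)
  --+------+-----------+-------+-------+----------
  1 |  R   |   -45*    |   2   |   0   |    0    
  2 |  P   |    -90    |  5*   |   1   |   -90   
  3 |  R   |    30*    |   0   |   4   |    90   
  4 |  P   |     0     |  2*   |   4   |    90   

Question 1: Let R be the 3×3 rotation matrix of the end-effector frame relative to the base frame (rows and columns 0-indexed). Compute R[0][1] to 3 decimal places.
End-effector y-axis (col 1 of R) = (-0.3536,-0.3536,0.8660)
R[0][1] = -0.3536

-0.354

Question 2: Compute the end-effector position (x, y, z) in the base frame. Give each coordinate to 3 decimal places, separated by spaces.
-6.313 -6.313 4.732

after link 1: o_1 = (0.0000, 0.0000, 2.0000)
after link 2: o_2 = (-0.7071, -0.7071, 7.0000)
after link 3: o_3 = (-3.1566, -3.1566, 5.0000)
after link 4: o_4 = (-6.3132, -6.3132, 4.7321)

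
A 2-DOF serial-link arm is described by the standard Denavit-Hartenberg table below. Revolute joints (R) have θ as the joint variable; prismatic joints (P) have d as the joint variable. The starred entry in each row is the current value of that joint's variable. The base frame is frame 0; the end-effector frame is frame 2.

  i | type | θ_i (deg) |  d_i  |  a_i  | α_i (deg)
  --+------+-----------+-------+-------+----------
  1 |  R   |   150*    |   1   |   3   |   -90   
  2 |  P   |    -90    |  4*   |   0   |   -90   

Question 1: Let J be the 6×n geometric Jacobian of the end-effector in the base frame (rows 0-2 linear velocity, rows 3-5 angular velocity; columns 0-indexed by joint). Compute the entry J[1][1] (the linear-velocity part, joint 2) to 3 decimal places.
prismatic axis z_1 = (-0.5000,-0.8660,0.0000)
J_v[:, 1] = z_1; J_ω[:, 1] = (0,0,0)
entry J[1][1] = -0.8660

-0.866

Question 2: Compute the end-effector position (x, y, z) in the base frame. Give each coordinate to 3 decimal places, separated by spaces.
-4.598 -1.964 1.000

after link 1: o_1 = (-2.5981, 1.5000, 1.0000)
after link 2: o_2 = (-4.5981, -1.9641, 1.0000)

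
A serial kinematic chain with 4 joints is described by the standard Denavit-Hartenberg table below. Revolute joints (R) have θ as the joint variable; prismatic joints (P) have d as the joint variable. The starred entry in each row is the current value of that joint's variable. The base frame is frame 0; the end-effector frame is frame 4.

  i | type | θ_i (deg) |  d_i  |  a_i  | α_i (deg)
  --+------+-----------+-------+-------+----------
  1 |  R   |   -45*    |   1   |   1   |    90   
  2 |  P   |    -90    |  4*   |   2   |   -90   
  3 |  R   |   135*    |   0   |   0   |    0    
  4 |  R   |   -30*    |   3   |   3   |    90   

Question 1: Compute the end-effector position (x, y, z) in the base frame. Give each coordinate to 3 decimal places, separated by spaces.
after link 1: o_1 = (0.7071, -0.7071, 1.0000)
after link 2: o_2 = (-2.1213, -3.5355, -1.0000)
after link 3: o_3 = (-2.1213, -3.5355, -1.0000)
after link 4: o_4 = (2.0490, -3.6078, -0.2235)

2.049 -3.608 -0.224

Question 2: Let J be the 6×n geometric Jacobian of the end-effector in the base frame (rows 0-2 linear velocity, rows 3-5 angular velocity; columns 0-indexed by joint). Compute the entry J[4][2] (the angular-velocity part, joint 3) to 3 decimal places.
axis z_2 = (0.7071,-0.7071,0.0000); lever o_n−o_2 = (4.1704,-0.0723,0.7765)
cross product → J_v[:, 2] = (-0.5490,-0.5490,2.8978)
J_ω[:, 2] = z_2
entry J[4][2] = -0.7071

-0.707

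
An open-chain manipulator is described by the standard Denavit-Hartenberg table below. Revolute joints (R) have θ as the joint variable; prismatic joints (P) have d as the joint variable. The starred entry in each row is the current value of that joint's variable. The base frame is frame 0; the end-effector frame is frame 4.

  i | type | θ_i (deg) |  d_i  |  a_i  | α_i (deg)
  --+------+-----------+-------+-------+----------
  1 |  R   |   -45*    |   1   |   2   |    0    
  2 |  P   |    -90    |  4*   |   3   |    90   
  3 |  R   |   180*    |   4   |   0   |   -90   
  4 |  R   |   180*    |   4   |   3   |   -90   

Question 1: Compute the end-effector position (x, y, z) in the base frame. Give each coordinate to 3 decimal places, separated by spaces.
after link 1: o_1 = (1.4142, -1.4142, 1.0000)
after link 2: o_2 = (-0.7071, -3.5355, 5.0000)
after link 3: o_3 = (-3.5355, -0.7071, 5.0000)
after link 4: o_4 = (-5.6569, -2.8284, 1.0000)

-5.657 -2.828 1.000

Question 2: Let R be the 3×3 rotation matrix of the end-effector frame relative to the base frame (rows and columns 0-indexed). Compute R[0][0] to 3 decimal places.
-0.707

End-effector x-axis (col 0 of R) = (-0.7071,-0.7071,-0.0000)
R[0][0] = -0.7071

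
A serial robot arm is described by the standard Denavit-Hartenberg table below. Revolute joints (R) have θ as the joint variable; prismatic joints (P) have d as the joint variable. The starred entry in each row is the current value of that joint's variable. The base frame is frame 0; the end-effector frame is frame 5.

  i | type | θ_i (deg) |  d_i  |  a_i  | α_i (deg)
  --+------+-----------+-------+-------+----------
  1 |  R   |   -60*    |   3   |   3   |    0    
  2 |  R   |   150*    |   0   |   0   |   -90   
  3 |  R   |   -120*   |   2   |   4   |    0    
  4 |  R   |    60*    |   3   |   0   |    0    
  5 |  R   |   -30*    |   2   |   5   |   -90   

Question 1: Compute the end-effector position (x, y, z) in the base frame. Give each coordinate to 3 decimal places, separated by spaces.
after link 1: o_1 = (1.5000, -2.5981, 3.0000)
after link 2: o_2 = (1.5000, -2.5981, 3.0000)
after link 3: o_3 = (-0.5000, -4.5981, 6.4641)
after link 4: o_4 = (-3.5000, -4.5981, 6.4641)
after link 5: o_5 = (-5.5000, -4.5981, 11.4641)

-5.500 -4.598 11.464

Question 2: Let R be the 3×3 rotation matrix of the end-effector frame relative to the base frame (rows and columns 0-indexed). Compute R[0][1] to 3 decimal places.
End-effector y-axis (col 1 of R) = (1.0000,0.0000,-0.0000)
R[0][1] = 1.0000

1.000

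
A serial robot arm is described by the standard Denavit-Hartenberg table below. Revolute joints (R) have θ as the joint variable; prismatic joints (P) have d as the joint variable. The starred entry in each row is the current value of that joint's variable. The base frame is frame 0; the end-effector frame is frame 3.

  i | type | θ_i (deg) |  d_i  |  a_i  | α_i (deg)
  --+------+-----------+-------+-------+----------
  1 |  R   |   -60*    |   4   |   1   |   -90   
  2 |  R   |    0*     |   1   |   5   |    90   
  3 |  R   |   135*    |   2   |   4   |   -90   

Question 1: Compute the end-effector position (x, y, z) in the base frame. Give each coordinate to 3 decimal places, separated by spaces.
after link 1: o_1 = (0.5000, -0.8660, 4.0000)
after link 2: o_2 = (3.8660, -4.6962, 4.0000)
after link 3: o_3 = (4.9013, -0.8324, 6.0000)

4.901 -0.832 6.000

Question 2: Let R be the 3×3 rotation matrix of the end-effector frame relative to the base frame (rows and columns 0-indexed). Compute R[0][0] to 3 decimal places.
0.259

End-effector x-axis (col 0 of R) = (0.2588,0.9659,0.0000)
R[0][0] = 0.2588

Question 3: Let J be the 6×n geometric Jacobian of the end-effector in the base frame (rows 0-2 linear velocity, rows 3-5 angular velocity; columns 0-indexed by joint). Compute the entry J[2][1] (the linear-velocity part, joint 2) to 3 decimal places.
-2.172

axis z_1 = (0.8660,0.5000,0.0000); lever o_n−o_1 = (4.4013,0.0336,2.0000)
cross product → J_v[:, 1] = (1.0000,-1.7321,-2.1716)
J_ω[:, 1] = z_1
entry J[2][1] = -2.1716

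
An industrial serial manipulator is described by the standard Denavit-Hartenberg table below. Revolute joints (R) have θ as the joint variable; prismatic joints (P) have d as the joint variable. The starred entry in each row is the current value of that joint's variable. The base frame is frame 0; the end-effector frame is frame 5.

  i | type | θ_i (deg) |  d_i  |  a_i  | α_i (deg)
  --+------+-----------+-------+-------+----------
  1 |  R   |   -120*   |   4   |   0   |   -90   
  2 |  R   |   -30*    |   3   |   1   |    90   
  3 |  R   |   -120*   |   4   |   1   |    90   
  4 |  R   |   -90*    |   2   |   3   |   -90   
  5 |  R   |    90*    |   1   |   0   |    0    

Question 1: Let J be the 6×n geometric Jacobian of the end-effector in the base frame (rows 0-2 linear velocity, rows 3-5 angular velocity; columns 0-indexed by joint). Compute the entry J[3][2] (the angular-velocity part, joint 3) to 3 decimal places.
axis z_2 = (0.2500,0.4330,0.8660); lever o_n−o_2 = (0.7990,2.8481,-0.5000)
cross product → J_v[:, 2] = (-2.6830,0.8170,0.3660)
J_ω[:, 2] = z_2
entry J[3][2] = 0.2500

0.250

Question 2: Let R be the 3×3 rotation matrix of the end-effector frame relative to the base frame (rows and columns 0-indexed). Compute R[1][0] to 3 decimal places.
End-effector x-axis (col 0 of R) = (-0.8080,-0.3995,0.4330)
R[1][0] = -0.3995

-0.400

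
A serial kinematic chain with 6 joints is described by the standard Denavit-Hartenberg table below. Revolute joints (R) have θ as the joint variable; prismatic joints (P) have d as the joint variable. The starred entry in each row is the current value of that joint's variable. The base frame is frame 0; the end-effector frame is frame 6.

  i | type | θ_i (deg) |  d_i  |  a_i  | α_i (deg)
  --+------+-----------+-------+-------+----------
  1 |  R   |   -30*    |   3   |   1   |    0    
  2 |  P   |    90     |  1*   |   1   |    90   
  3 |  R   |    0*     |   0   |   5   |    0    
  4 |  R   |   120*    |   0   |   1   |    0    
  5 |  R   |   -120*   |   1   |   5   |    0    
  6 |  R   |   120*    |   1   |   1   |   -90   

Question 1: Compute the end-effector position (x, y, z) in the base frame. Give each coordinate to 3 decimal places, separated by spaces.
after link 1: o_1 = (0.8660, -0.5000, 3.0000)
after link 2: o_2 = (1.3660, 0.3660, 4.0000)
after link 3: o_3 = (3.8660, 4.6962, 4.0000)
after link 4: o_4 = (3.6160, 4.2631, 4.8660)
after link 5: o_5 = (6.9821, 8.0933, 4.8660)
after link 6: o_6 = (7.5981, 7.1603, 5.7321)

7.598 7.160 5.732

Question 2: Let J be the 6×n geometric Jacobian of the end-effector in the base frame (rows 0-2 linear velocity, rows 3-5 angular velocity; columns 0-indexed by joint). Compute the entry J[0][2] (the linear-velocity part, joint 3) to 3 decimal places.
-0.866

axis z_2 = (0.8660,-0.5000,0.0000); lever o_n−o_2 = (6.2321,6.7942,1.7321)
cross product → J_v[:, 2] = (-0.8660,-1.5000,9.0000)
J_ω[:, 2] = z_2
entry J[0][2] = -0.8660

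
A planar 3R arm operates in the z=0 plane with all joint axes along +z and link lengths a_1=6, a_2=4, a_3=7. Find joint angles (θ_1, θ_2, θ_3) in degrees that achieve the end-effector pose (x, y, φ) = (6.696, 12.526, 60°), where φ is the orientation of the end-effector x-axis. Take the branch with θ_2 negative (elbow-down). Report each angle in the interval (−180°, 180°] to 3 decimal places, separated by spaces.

97.382 -90.005 52.624

wrist centre = target − a_3·(cos φ, sin φ) = (3.1960, 6.4638)
cos θ_2 = (51.9954−6²−4²)/(2·6·4) = -0.0001; θ_2 = -90.0055° (elbow-down)
β = atan2(6.4638,3.1960) = 63.6902°; ψ = atan2(-4.0000,5.9996) = -33.6918°
θ_1 = β − ψ = 97.3819°
θ_3 = φ − θ_1 − θ_2 = 52.6236° (wrapped to (-180°,180°])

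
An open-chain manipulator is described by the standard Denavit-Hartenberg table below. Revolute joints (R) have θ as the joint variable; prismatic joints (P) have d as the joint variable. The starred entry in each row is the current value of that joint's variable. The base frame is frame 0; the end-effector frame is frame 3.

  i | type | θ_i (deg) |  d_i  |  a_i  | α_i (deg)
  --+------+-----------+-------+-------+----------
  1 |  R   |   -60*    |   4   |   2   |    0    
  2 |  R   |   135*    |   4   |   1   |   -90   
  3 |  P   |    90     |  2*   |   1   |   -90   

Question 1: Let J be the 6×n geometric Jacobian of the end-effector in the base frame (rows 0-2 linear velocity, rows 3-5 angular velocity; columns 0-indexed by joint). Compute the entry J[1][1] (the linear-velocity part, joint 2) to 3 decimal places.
axis z_1 = (0.0000,0.0000,1.0000); lever o_n−o_1 = (-1.6730,1.4836,3.0000)
cross product → J_v[:, 1] = (-1.4836,-1.6730,0.0000)
J_ω[:, 1] = z_1
entry J[1][1] = -1.6730

-1.673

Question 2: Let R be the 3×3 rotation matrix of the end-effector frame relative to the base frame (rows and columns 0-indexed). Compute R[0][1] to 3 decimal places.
0.966

End-effector y-axis (col 1 of R) = (0.9659,-0.2588,-0.0000)
R[0][1] = 0.9659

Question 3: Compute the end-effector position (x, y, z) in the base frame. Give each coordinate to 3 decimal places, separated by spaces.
after link 1: o_1 = (1.0000, -1.7321, 4.0000)
after link 2: o_2 = (1.2588, -0.7661, 8.0000)
after link 3: o_3 = (-0.6730, -0.2485, 7.0000)

-0.673 -0.248 7.000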